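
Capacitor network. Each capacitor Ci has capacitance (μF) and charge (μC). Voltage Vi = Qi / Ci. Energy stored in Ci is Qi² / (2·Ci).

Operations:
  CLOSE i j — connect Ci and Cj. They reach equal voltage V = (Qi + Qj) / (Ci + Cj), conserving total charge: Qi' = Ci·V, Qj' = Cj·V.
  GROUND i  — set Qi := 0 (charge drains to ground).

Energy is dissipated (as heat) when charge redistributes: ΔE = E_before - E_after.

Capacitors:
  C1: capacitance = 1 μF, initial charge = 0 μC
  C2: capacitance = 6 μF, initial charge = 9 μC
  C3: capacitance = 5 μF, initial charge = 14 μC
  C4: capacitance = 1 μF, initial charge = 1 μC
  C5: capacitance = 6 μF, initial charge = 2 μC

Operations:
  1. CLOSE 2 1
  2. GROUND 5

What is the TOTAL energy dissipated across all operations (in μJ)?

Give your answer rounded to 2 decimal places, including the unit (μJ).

Initial: C1(1μF, Q=0μC, V=0.00V), C2(6μF, Q=9μC, V=1.50V), C3(5μF, Q=14μC, V=2.80V), C4(1μF, Q=1μC, V=1.00V), C5(6μF, Q=2μC, V=0.33V)
Op 1: CLOSE 2-1: Q_total=9.00, C_total=7.00, V=1.29; Q2=7.71, Q1=1.29; dissipated=0.964
Op 2: GROUND 5: Q5=0; energy lost=0.333
Total dissipated: 1.298 μJ

Answer: 1.30 μJ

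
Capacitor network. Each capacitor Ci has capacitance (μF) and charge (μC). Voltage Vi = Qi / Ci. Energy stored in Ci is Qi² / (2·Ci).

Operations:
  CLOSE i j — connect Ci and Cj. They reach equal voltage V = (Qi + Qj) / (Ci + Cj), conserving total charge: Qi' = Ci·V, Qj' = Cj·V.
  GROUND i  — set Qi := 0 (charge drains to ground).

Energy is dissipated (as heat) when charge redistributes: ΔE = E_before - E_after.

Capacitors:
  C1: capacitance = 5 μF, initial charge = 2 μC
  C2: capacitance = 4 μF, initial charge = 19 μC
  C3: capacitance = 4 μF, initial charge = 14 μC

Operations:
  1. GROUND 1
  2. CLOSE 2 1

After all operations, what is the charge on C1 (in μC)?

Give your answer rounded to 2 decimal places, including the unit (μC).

Initial: C1(5μF, Q=2μC, V=0.40V), C2(4μF, Q=19μC, V=4.75V), C3(4μF, Q=14μC, V=3.50V)
Op 1: GROUND 1: Q1=0; energy lost=0.400
Op 2: CLOSE 2-1: Q_total=19.00, C_total=9.00, V=2.11; Q2=8.44, Q1=10.56; dissipated=25.069
Final charges: Q1=10.56, Q2=8.44, Q3=14.00

Answer: 10.56 μC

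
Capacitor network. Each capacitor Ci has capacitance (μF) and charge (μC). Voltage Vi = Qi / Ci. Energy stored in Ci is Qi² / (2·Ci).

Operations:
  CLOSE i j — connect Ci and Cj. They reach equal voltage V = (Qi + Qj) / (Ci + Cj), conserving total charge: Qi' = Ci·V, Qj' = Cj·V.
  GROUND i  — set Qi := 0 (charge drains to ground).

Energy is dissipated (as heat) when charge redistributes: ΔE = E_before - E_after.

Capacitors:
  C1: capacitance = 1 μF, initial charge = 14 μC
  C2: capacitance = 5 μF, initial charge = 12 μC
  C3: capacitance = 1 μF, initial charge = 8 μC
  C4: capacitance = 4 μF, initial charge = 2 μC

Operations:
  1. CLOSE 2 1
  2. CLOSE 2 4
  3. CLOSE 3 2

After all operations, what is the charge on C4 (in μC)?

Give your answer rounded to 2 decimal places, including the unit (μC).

Initial: C1(1μF, Q=14μC, V=14.00V), C2(5μF, Q=12μC, V=2.40V), C3(1μF, Q=8μC, V=8.00V), C4(4μF, Q=2μC, V=0.50V)
Op 1: CLOSE 2-1: Q_total=26.00, C_total=6.00, V=4.33; Q2=21.67, Q1=4.33; dissipated=56.067
Op 2: CLOSE 2-4: Q_total=23.67, C_total=9.00, V=2.63; Q2=13.15, Q4=10.52; dissipated=16.327
Op 3: CLOSE 3-2: Q_total=21.15, C_total=6.00, V=3.52; Q3=3.52, Q2=17.62; dissipated=12.017
Final charges: Q1=4.33, Q2=17.62, Q3=3.52, Q4=10.52

Answer: 10.52 μC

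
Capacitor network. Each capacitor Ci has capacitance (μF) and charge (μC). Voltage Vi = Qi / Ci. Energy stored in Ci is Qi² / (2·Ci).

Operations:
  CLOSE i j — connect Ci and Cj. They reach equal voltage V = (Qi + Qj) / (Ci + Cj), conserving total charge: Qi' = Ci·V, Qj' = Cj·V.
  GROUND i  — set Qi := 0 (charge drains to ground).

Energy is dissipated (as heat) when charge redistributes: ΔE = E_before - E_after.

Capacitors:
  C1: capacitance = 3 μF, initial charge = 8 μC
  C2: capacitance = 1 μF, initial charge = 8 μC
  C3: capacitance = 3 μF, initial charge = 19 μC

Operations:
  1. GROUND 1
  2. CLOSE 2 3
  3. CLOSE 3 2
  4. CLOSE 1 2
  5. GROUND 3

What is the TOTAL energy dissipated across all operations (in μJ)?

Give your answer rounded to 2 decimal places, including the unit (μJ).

Initial: C1(3μF, Q=8μC, V=2.67V), C2(1μF, Q=8μC, V=8.00V), C3(3μF, Q=19μC, V=6.33V)
Op 1: GROUND 1: Q1=0; energy lost=10.667
Op 2: CLOSE 2-3: Q_total=27.00, C_total=4.00, V=6.75; Q2=6.75, Q3=20.25; dissipated=1.042
Op 3: CLOSE 3-2: Q_total=27.00, C_total=4.00, V=6.75; Q3=20.25, Q2=6.75; dissipated=0.000
Op 4: CLOSE 1-2: Q_total=6.75, C_total=4.00, V=1.69; Q1=5.06, Q2=1.69; dissipated=17.086
Op 5: GROUND 3: Q3=0; energy lost=68.344
Total dissipated: 97.138 μJ

Answer: 97.14 μJ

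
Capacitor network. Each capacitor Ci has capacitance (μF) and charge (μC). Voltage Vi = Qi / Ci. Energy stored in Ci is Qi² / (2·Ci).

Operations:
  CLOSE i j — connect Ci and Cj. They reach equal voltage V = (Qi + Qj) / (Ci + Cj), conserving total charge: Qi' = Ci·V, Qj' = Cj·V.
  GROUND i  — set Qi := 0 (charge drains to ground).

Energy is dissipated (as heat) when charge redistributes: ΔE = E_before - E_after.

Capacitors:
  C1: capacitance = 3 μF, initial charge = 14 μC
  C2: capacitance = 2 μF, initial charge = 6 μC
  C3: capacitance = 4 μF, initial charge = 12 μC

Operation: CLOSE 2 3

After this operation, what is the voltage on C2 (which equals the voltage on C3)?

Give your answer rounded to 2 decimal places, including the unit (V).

Initial: C1(3μF, Q=14μC, V=4.67V), C2(2μF, Q=6μC, V=3.00V), C3(4μF, Q=12μC, V=3.00V)
Op 1: CLOSE 2-3: Q_total=18.00, C_total=6.00, V=3.00; Q2=6.00, Q3=12.00; dissipated=0.000

Answer: 3.00 V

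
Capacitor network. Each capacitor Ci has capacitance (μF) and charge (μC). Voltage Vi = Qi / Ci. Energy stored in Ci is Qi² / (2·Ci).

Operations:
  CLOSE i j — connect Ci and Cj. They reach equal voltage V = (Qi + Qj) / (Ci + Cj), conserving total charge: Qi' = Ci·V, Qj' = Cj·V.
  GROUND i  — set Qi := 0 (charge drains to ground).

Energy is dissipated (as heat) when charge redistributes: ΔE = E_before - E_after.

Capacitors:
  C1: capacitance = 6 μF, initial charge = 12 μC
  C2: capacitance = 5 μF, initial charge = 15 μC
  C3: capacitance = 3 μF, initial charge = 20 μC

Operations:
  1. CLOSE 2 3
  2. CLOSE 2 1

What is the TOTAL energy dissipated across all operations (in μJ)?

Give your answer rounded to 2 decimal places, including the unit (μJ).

Initial: C1(6μF, Q=12μC, V=2.00V), C2(5μF, Q=15μC, V=3.00V), C3(3μF, Q=20μC, V=6.67V)
Op 1: CLOSE 2-3: Q_total=35.00, C_total=8.00, V=4.38; Q2=21.88, Q3=13.12; dissipated=12.604
Op 2: CLOSE 2-1: Q_total=33.88, C_total=11.00, V=3.08; Q2=15.40, Q1=18.48; dissipated=7.692
Total dissipated: 20.296 μJ

Answer: 20.30 μJ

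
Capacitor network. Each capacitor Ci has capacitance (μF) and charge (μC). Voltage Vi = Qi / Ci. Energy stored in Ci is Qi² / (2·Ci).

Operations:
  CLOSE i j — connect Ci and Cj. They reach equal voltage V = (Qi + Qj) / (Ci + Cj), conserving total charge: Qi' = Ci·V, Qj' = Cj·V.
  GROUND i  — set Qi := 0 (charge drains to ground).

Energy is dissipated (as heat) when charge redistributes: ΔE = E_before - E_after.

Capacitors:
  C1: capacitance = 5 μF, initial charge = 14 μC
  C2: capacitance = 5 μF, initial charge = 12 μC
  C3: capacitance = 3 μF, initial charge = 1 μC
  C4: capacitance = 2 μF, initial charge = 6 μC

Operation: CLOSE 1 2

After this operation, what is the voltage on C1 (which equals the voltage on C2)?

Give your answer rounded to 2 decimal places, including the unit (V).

Answer: 2.60 V

Derivation:
Initial: C1(5μF, Q=14μC, V=2.80V), C2(5μF, Q=12μC, V=2.40V), C3(3μF, Q=1μC, V=0.33V), C4(2μF, Q=6μC, V=3.00V)
Op 1: CLOSE 1-2: Q_total=26.00, C_total=10.00, V=2.60; Q1=13.00, Q2=13.00; dissipated=0.200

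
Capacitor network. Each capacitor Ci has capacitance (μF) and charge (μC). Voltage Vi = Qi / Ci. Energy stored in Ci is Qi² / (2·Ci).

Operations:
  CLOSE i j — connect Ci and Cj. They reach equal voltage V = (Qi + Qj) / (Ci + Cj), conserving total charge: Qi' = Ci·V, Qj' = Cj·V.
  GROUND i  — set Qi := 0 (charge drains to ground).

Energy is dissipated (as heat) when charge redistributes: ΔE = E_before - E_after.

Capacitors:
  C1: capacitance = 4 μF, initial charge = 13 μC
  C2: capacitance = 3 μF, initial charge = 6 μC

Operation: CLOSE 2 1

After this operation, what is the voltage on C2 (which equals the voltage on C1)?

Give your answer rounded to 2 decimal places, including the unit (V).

Initial: C1(4μF, Q=13μC, V=3.25V), C2(3μF, Q=6μC, V=2.00V)
Op 1: CLOSE 2-1: Q_total=19.00, C_total=7.00, V=2.71; Q2=8.14, Q1=10.86; dissipated=1.339

Answer: 2.71 V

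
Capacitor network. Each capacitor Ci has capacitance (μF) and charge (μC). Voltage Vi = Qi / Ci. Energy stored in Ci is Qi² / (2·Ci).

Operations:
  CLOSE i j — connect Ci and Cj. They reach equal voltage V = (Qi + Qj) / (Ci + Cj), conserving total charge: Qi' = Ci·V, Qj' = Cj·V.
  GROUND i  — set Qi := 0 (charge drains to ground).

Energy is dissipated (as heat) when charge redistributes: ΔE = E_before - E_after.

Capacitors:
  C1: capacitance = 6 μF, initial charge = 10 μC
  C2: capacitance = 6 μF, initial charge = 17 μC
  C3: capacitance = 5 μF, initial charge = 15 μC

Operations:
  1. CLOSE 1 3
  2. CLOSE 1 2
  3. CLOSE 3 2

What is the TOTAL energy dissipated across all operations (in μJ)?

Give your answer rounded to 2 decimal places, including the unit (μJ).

Answer: 3.00 μJ

Derivation:
Initial: C1(6μF, Q=10μC, V=1.67V), C2(6μF, Q=17μC, V=2.83V), C3(5μF, Q=15μC, V=3.00V)
Op 1: CLOSE 1-3: Q_total=25.00, C_total=11.00, V=2.27; Q1=13.64, Q3=11.36; dissipated=2.424
Op 2: CLOSE 1-2: Q_total=30.64, C_total=12.00, V=2.55; Q1=15.32, Q2=15.32; dissipated=0.471
Op 3: CLOSE 3-2: Q_total=26.68, C_total=11.00, V=2.43; Q3=12.13, Q2=14.55; dissipated=0.107
Total dissipated: 3.003 μJ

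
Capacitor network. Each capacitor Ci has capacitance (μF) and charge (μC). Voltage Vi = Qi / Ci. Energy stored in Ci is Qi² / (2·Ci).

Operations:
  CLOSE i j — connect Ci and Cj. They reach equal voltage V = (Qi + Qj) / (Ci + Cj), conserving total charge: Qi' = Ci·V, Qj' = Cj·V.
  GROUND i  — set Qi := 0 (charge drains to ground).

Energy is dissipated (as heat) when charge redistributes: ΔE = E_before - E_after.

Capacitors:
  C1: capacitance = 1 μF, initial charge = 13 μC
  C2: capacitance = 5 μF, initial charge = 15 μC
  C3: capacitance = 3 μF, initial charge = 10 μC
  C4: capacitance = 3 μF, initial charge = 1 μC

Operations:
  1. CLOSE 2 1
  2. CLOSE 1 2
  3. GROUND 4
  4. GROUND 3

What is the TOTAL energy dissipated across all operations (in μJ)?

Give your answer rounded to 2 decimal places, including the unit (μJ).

Answer: 58.50 μJ

Derivation:
Initial: C1(1μF, Q=13μC, V=13.00V), C2(5μF, Q=15μC, V=3.00V), C3(3μF, Q=10μC, V=3.33V), C4(3μF, Q=1μC, V=0.33V)
Op 1: CLOSE 2-1: Q_total=28.00, C_total=6.00, V=4.67; Q2=23.33, Q1=4.67; dissipated=41.667
Op 2: CLOSE 1-2: Q_total=28.00, C_total=6.00, V=4.67; Q1=4.67, Q2=23.33; dissipated=0.000
Op 3: GROUND 4: Q4=0; energy lost=0.167
Op 4: GROUND 3: Q3=0; energy lost=16.667
Total dissipated: 58.500 μJ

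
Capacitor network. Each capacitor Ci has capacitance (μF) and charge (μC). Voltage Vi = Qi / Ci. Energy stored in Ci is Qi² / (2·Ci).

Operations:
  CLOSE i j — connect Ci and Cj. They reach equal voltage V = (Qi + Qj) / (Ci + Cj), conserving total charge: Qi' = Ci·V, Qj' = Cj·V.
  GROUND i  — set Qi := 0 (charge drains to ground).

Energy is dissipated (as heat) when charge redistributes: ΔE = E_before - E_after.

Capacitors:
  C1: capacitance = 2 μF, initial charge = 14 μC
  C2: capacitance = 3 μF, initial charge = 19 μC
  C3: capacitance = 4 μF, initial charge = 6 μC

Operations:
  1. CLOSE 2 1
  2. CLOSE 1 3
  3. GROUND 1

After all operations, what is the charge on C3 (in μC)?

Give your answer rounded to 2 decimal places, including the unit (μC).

Initial: C1(2μF, Q=14μC, V=7.00V), C2(3μF, Q=19μC, V=6.33V), C3(4μF, Q=6μC, V=1.50V)
Op 1: CLOSE 2-1: Q_total=33.00, C_total=5.00, V=6.60; Q2=19.80, Q1=13.20; dissipated=0.267
Op 2: CLOSE 1-3: Q_total=19.20, C_total=6.00, V=3.20; Q1=6.40, Q3=12.80; dissipated=17.340
Op 3: GROUND 1: Q1=0; energy lost=10.240
Final charges: Q1=0.00, Q2=19.80, Q3=12.80

Answer: 12.80 μC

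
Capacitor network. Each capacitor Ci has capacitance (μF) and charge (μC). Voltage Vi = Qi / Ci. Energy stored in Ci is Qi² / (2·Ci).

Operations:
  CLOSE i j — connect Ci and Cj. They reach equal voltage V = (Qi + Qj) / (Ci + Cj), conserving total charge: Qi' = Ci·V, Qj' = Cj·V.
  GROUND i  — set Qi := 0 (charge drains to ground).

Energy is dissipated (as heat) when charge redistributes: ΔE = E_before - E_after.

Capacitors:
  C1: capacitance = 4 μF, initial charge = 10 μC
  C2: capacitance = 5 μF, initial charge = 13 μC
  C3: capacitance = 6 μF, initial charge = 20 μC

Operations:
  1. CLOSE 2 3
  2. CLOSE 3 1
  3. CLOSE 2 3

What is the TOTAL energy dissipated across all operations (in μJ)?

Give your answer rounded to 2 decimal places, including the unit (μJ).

Answer: 1.09 μJ

Derivation:
Initial: C1(4μF, Q=10μC, V=2.50V), C2(5μF, Q=13μC, V=2.60V), C3(6μF, Q=20μC, V=3.33V)
Op 1: CLOSE 2-3: Q_total=33.00, C_total=11.00, V=3.00; Q2=15.00, Q3=18.00; dissipated=0.733
Op 2: CLOSE 3-1: Q_total=28.00, C_total=10.00, V=2.80; Q3=16.80, Q1=11.20; dissipated=0.300
Op 3: CLOSE 2-3: Q_total=31.80, C_total=11.00, V=2.89; Q2=14.45, Q3=17.35; dissipated=0.055
Total dissipated: 1.088 μJ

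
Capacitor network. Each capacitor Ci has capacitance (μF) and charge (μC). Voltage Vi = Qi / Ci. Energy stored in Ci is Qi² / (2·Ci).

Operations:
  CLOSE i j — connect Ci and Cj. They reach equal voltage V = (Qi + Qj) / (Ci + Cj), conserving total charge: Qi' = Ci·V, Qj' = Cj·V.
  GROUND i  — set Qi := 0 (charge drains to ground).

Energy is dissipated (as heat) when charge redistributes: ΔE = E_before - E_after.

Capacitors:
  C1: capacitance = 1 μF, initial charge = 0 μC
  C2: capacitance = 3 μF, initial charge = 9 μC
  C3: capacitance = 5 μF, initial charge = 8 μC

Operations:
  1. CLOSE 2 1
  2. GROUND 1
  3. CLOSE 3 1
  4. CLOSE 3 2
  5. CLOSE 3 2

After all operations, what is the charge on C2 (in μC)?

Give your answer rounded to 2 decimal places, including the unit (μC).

Initial: C1(1μF, Q=0μC, V=0.00V), C2(3μF, Q=9μC, V=3.00V), C3(5μF, Q=8μC, V=1.60V)
Op 1: CLOSE 2-1: Q_total=9.00, C_total=4.00, V=2.25; Q2=6.75, Q1=2.25; dissipated=3.375
Op 2: GROUND 1: Q1=0; energy lost=2.531
Op 3: CLOSE 3-1: Q_total=8.00, C_total=6.00, V=1.33; Q3=6.67, Q1=1.33; dissipated=1.067
Op 4: CLOSE 3-2: Q_total=13.42, C_total=8.00, V=1.68; Q3=8.39, Q2=5.03; dissipated=0.788
Op 5: CLOSE 3-2: Q_total=13.42, C_total=8.00, V=1.68; Q3=8.39, Q2=5.03; dissipated=0.000
Final charges: Q1=1.33, Q2=5.03, Q3=8.39

Answer: 5.03 μC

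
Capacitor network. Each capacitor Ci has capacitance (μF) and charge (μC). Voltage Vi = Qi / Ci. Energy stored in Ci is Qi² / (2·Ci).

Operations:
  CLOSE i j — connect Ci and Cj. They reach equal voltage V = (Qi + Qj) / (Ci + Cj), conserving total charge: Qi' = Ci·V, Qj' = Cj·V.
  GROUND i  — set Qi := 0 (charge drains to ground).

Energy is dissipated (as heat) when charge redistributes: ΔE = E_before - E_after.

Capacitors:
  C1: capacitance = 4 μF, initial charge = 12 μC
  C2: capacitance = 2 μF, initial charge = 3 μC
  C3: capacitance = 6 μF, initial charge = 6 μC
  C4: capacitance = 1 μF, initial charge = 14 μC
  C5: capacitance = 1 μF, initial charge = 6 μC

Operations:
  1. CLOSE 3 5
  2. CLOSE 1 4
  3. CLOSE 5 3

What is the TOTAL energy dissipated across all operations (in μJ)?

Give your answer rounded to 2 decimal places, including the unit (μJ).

Answer: 59.11 μJ

Derivation:
Initial: C1(4μF, Q=12μC, V=3.00V), C2(2μF, Q=3μC, V=1.50V), C3(6μF, Q=6μC, V=1.00V), C4(1μF, Q=14μC, V=14.00V), C5(1μF, Q=6μC, V=6.00V)
Op 1: CLOSE 3-5: Q_total=12.00, C_total=7.00, V=1.71; Q3=10.29, Q5=1.71; dissipated=10.714
Op 2: CLOSE 1-4: Q_total=26.00, C_total=5.00, V=5.20; Q1=20.80, Q4=5.20; dissipated=48.400
Op 3: CLOSE 5-3: Q_total=12.00, C_total=7.00, V=1.71; Q5=1.71, Q3=10.29; dissipated=0.000
Total dissipated: 59.114 μJ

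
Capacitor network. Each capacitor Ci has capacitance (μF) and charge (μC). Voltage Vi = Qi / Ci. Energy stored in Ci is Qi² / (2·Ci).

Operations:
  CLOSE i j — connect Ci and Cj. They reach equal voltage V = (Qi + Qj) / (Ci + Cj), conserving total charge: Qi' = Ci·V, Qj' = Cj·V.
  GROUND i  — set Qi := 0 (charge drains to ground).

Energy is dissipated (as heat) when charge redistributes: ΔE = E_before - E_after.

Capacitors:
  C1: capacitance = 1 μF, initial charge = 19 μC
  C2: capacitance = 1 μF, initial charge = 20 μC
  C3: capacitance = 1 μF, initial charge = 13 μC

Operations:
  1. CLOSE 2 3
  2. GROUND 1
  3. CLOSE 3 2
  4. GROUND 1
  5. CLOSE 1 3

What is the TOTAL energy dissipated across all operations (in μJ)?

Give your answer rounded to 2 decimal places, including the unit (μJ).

Answer: 260.81 μJ

Derivation:
Initial: C1(1μF, Q=19μC, V=19.00V), C2(1μF, Q=20μC, V=20.00V), C3(1μF, Q=13μC, V=13.00V)
Op 1: CLOSE 2-3: Q_total=33.00, C_total=2.00, V=16.50; Q2=16.50, Q3=16.50; dissipated=12.250
Op 2: GROUND 1: Q1=0; energy lost=180.500
Op 3: CLOSE 3-2: Q_total=33.00, C_total=2.00, V=16.50; Q3=16.50, Q2=16.50; dissipated=0.000
Op 4: GROUND 1: Q1=0; energy lost=0.000
Op 5: CLOSE 1-3: Q_total=16.50, C_total=2.00, V=8.25; Q1=8.25, Q3=8.25; dissipated=68.062
Total dissipated: 260.812 μJ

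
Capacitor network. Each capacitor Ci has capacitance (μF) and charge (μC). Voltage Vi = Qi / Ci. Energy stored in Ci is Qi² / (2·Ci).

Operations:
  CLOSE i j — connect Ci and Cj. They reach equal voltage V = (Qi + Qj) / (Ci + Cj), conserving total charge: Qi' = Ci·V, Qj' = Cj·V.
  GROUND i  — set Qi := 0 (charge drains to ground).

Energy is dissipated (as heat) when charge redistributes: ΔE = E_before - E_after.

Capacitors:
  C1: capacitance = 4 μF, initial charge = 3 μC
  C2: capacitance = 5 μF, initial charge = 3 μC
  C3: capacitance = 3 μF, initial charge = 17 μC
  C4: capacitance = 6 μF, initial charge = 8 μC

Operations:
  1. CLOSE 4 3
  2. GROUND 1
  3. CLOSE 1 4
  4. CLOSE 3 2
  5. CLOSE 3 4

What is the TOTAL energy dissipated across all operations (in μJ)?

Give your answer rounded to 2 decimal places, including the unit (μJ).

Answer: 33.67 μJ

Derivation:
Initial: C1(4μF, Q=3μC, V=0.75V), C2(5μF, Q=3μC, V=0.60V), C3(3μF, Q=17μC, V=5.67V), C4(6μF, Q=8μC, V=1.33V)
Op 1: CLOSE 4-3: Q_total=25.00, C_total=9.00, V=2.78; Q4=16.67, Q3=8.33; dissipated=18.778
Op 2: GROUND 1: Q1=0; energy lost=1.125
Op 3: CLOSE 1-4: Q_total=16.67, C_total=10.00, V=1.67; Q1=6.67, Q4=10.00; dissipated=9.259
Op 4: CLOSE 3-2: Q_total=11.33, C_total=8.00, V=1.42; Q3=4.25, Q2=7.08; dissipated=4.446
Op 5: CLOSE 3-4: Q_total=14.25, C_total=9.00, V=1.58; Q3=4.75, Q4=9.50; dissipated=0.062
Total dissipated: 33.671 μJ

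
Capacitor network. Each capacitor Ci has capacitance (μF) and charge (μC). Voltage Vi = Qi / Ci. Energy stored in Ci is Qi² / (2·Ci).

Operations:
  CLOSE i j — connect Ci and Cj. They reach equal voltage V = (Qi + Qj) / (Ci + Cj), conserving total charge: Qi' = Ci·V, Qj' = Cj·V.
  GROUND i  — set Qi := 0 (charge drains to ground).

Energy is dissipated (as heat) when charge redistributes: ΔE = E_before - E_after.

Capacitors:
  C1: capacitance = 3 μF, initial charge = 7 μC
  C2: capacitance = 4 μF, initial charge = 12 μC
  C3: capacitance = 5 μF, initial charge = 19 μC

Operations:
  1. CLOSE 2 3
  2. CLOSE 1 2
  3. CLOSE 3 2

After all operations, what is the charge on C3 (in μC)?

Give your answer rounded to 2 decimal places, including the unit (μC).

Answer: 16.16 μC

Derivation:
Initial: C1(3μF, Q=7μC, V=2.33V), C2(4μF, Q=12μC, V=3.00V), C3(5μF, Q=19μC, V=3.80V)
Op 1: CLOSE 2-3: Q_total=31.00, C_total=9.00, V=3.44; Q2=13.78, Q3=17.22; dissipated=0.711
Op 2: CLOSE 1-2: Q_total=20.78, C_total=7.00, V=2.97; Q1=8.90, Q2=11.87; dissipated=1.058
Op 3: CLOSE 3-2: Q_total=29.10, C_total=9.00, V=3.23; Q3=16.16, Q2=12.93; dissipated=0.252
Final charges: Q1=8.90, Q2=12.93, Q3=16.16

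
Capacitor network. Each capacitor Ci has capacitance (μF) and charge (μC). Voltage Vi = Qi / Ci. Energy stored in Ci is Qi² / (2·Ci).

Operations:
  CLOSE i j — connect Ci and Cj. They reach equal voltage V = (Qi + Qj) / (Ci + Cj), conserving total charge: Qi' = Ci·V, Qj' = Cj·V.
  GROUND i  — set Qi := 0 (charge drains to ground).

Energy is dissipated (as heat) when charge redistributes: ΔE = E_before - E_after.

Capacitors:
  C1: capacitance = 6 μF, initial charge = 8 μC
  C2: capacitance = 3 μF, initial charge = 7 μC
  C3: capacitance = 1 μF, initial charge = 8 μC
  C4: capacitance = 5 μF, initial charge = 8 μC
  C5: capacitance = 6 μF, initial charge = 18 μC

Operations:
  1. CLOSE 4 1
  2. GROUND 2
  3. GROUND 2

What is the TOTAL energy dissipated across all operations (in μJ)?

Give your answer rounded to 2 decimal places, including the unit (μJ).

Initial: C1(6μF, Q=8μC, V=1.33V), C2(3μF, Q=7μC, V=2.33V), C3(1μF, Q=8μC, V=8.00V), C4(5μF, Q=8μC, V=1.60V), C5(6μF, Q=18μC, V=3.00V)
Op 1: CLOSE 4-1: Q_total=16.00, C_total=11.00, V=1.45; Q4=7.27, Q1=8.73; dissipated=0.097
Op 2: GROUND 2: Q2=0; energy lost=8.167
Op 3: GROUND 2: Q2=0; energy lost=0.000
Total dissipated: 8.264 μJ

Answer: 8.26 μJ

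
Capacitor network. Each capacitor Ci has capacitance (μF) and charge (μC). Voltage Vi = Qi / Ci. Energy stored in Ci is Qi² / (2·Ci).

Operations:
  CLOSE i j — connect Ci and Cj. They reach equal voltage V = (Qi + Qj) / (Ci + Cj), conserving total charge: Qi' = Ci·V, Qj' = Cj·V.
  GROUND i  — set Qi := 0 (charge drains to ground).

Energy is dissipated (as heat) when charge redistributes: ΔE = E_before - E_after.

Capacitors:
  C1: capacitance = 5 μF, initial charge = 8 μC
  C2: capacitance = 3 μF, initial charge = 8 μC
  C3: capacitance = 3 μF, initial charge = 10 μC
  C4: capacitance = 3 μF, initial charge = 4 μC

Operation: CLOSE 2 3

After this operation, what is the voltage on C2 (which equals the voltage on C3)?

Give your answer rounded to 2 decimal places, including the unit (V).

Initial: C1(5μF, Q=8μC, V=1.60V), C2(3μF, Q=8μC, V=2.67V), C3(3μF, Q=10μC, V=3.33V), C4(3μF, Q=4μC, V=1.33V)
Op 1: CLOSE 2-3: Q_total=18.00, C_total=6.00, V=3.00; Q2=9.00, Q3=9.00; dissipated=0.333

Answer: 3.00 V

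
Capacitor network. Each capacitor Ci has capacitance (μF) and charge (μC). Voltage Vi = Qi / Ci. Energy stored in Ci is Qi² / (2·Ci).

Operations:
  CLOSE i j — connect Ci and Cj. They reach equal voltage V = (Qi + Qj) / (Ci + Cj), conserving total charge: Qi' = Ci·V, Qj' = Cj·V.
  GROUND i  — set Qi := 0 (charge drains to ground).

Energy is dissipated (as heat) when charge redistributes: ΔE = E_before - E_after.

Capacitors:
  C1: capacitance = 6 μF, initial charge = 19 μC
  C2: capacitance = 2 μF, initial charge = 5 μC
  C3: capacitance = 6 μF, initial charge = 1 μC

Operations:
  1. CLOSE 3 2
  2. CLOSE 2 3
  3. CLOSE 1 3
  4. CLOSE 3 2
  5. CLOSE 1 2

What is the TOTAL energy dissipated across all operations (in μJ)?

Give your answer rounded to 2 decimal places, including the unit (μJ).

Initial: C1(6μF, Q=19μC, V=3.17V), C2(2μF, Q=5μC, V=2.50V), C3(6μF, Q=1μC, V=0.17V)
Op 1: CLOSE 3-2: Q_total=6.00, C_total=8.00, V=0.75; Q3=4.50, Q2=1.50; dissipated=4.083
Op 2: CLOSE 2-3: Q_total=6.00, C_total=8.00, V=0.75; Q2=1.50, Q3=4.50; dissipated=0.000
Op 3: CLOSE 1-3: Q_total=23.50, C_total=12.00, V=1.96; Q1=11.75, Q3=11.75; dissipated=8.760
Op 4: CLOSE 3-2: Q_total=13.25, C_total=8.00, V=1.66; Q3=9.94, Q2=3.31; dissipated=1.095
Op 5: CLOSE 1-2: Q_total=15.06, C_total=8.00, V=1.88; Q1=11.30, Q2=3.77; dissipated=0.068
Total dissipated: 14.007 μJ

Answer: 14.01 μJ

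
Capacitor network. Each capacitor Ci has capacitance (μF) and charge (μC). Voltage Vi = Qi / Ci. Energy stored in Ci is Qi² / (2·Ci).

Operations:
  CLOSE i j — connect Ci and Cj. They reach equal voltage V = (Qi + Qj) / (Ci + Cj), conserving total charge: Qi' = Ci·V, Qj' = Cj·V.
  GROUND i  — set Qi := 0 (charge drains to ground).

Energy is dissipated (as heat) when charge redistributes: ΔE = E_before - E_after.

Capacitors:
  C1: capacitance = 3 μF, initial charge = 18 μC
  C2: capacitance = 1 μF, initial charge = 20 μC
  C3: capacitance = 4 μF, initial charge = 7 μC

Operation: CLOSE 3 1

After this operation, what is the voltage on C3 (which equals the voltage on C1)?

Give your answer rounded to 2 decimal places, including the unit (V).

Initial: C1(3μF, Q=18μC, V=6.00V), C2(1μF, Q=20μC, V=20.00V), C3(4μF, Q=7μC, V=1.75V)
Op 1: CLOSE 3-1: Q_total=25.00, C_total=7.00, V=3.57; Q3=14.29, Q1=10.71; dissipated=15.482

Answer: 3.57 V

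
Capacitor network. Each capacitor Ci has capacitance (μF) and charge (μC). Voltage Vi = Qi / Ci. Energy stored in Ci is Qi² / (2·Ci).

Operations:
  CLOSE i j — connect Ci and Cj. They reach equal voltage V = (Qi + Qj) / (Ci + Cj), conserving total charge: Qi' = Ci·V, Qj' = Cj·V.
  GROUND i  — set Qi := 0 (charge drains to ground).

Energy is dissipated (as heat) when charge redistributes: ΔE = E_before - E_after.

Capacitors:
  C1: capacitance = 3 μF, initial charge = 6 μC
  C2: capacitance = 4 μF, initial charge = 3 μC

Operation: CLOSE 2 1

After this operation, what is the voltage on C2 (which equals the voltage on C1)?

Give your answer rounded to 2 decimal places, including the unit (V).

Initial: C1(3μF, Q=6μC, V=2.00V), C2(4μF, Q=3μC, V=0.75V)
Op 1: CLOSE 2-1: Q_total=9.00, C_total=7.00, V=1.29; Q2=5.14, Q1=3.86; dissipated=1.339

Answer: 1.29 V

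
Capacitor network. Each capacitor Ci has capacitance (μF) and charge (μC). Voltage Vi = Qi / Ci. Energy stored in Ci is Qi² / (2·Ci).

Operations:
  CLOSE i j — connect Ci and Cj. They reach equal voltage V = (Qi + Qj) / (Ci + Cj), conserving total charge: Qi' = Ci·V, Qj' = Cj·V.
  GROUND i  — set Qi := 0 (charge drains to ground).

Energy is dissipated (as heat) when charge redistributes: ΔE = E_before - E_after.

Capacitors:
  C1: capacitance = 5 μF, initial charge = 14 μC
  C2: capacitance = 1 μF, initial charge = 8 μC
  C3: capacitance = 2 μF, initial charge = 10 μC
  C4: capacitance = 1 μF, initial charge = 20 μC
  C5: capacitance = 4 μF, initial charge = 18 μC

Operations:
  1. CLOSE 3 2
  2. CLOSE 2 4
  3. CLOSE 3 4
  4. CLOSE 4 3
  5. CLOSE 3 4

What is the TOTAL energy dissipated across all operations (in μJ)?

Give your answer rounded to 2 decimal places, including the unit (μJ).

Initial: C1(5μF, Q=14μC, V=2.80V), C2(1μF, Q=8μC, V=8.00V), C3(2μF, Q=10μC, V=5.00V), C4(1μF, Q=20μC, V=20.00V), C5(4μF, Q=18μC, V=4.50V)
Op 1: CLOSE 3-2: Q_total=18.00, C_total=3.00, V=6.00; Q3=12.00, Q2=6.00; dissipated=3.000
Op 2: CLOSE 2-4: Q_total=26.00, C_total=2.00, V=13.00; Q2=13.00, Q4=13.00; dissipated=49.000
Op 3: CLOSE 3-4: Q_total=25.00, C_total=3.00, V=8.33; Q3=16.67, Q4=8.33; dissipated=16.333
Op 4: CLOSE 4-3: Q_total=25.00, C_total=3.00, V=8.33; Q4=8.33, Q3=16.67; dissipated=0.000
Op 5: CLOSE 3-4: Q_total=25.00, C_total=3.00, V=8.33; Q3=16.67, Q4=8.33; dissipated=0.000
Total dissipated: 68.333 μJ

Answer: 68.33 μJ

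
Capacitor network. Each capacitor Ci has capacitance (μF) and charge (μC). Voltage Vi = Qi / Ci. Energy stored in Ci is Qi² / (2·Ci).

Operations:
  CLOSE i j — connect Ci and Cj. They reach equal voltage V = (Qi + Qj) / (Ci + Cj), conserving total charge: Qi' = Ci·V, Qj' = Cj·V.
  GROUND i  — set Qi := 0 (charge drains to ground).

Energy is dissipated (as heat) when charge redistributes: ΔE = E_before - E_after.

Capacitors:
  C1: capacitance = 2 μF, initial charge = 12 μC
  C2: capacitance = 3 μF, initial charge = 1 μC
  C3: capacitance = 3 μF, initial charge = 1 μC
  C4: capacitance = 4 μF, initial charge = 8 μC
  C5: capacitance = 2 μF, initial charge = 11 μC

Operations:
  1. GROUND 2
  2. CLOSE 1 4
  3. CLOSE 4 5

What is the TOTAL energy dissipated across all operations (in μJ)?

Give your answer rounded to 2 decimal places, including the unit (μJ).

Initial: C1(2μF, Q=12μC, V=6.00V), C2(3μF, Q=1μC, V=0.33V), C3(3μF, Q=1μC, V=0.33V), C4(4μF, Q=8μC, V=2.00V), C5(2μF, Q=11μC, V=5.50V)
Op 1: GROUND 2: Q2=0; energy lost=0.167
Op 2: CLOSE 1-4: Q_total=20.00, C_total=6.00, V=3.33; Q1=6.67, Q4=13.33; dissipated=10.667
Op 3: CLOSE 4-5: Q_total=24.33, C_total=6.00, V=4.06; Q4=16.22, Q5=8.11; dissipated=3.130
Total dissipated: 13.963 μJ

Answer: 13.96 μJ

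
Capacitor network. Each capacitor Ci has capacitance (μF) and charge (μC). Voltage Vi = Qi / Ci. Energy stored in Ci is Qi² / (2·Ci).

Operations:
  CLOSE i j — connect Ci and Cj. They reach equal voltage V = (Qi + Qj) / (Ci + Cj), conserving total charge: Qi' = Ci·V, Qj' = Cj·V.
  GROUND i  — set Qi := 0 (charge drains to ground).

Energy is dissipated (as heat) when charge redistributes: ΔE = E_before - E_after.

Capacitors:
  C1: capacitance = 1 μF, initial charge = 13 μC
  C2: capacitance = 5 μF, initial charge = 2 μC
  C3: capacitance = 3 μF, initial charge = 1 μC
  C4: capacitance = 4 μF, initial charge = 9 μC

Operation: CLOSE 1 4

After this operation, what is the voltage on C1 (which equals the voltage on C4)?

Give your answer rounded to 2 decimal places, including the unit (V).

Initial: C1(1μF, Q=13μC, V=13.00V), C2(5μF, Q=2μC, V=0.40V), C3(3μF, Q=1μC, V=0.33V), C4(4μF, Q=9μC, V=2.25V)
Op 1: CLOSE 1-4: Q_total=22.00, C_total=5.00, V=4.40; Q1=4.40, Q4=17.60; dissipated=46.225

Answer: 4.40 V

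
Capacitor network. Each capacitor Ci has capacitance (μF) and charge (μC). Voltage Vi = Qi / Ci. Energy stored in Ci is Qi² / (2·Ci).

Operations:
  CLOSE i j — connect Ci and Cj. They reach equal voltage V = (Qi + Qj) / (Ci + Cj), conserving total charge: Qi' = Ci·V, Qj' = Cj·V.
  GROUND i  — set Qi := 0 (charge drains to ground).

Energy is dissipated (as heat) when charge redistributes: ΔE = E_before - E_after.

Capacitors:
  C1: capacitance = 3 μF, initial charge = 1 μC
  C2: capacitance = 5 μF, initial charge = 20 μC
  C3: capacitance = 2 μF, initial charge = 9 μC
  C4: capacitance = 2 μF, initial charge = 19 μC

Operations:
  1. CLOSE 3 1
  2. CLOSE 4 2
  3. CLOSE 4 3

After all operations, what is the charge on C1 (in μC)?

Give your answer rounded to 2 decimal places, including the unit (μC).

Initial: C1(3μF, Q=1μC, V=0.33V), C2(5μF, Q=20μC, V=4.00V), C3(2μF, Q=9μC, V=4.50V), C4(2μF, Q=19μC, V=9.50V)
Op 1: CLOSE 3-1: Q_total=10.00, C_total=5.00, V=2.00; Q3=4.00, Q1=6.00; dissipated=10.417
Op 2: CLOSE 4-2: Q_total=39.00, C_total=7.00, V=5.57; Q4=11.14, Q2=27.86; dissipated=21.607
Op 3: CLOSE 4-3: Q_total=15.14, C_total=4.00, V=3.79; Q4=7.57, Q3=7.57; dissipated=6.378
Final charges: Q1=6.00, Q2=27.86, Q3=7.57, Q4=7.57

Answer: 6.00 μC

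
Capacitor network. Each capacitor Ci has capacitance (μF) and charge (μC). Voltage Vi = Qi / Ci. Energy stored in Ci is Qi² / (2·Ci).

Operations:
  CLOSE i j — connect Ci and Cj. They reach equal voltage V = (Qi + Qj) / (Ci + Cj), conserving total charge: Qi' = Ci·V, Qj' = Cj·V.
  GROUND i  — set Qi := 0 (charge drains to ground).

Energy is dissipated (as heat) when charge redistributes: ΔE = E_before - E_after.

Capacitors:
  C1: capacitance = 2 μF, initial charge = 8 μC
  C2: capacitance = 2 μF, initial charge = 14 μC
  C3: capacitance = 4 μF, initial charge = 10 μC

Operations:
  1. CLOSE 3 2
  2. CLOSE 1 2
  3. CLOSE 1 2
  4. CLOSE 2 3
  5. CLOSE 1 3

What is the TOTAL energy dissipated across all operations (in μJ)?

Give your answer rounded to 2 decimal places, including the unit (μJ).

Answer: 13.50 μJ

Derivation:
Initial: C1(2μF, Q=8μC, V=4.00V), C2(2μF, Q=14μC, V=7.00V), C3(4μF, Q=10μC, V=2.50V)
Op 1: CLOSE 3-2: Q_total=24.00, C_total=6.00, V=4.00; Q3=16.00, Q2=8.00; dissipated=13.500
Op 2: CLOSE 1-2: Q_total=16.00, C_total=4.00, V=4.00; Q1=8.00, Q2=8.00; dissipated=0.000
Op 3: CLOSE 1-2: Q_total=16.00, C_total=4.00, V=4.00; Q1=8.00, Q2=8.00; dissipated=0.000
Op 4: CLOSE 2-3: Q_total=24.00, C_total=6.00, V=4.00; Q2=8.00, Q3=16.00; dissipated=0.000
Op 5: CLOSE 1-3: Q_total=24.00, C_total=6.00, V=4.00; Q1=8.00, Q3=16.00; dissipated=0.000
Total dissipated: 13.500 μJ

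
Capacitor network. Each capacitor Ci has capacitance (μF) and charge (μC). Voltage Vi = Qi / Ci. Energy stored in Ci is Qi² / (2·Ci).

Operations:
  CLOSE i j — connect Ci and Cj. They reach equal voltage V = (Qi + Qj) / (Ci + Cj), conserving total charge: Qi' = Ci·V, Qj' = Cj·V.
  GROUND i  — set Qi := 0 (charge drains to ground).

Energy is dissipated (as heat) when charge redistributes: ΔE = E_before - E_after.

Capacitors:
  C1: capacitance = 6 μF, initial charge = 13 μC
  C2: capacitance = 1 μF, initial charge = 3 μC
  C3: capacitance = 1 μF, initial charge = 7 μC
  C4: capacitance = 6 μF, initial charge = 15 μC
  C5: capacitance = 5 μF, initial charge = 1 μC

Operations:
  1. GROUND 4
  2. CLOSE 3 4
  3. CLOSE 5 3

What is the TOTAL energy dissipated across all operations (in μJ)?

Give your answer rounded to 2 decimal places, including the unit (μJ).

Answer: 40.02 μJ

Derivation:
Initial: C1(6μF, Q=13μC, V=2.17V), C2(1μF, Q=3μC, V=3.00V), C3(1μF, Q=7μC, V=7.00V), C4(6μF, Q=15μC, V=2.50V), C5(5μF, Q=1μC, V=0.20V)
Op 1: GROUND 4: Q4=0; energy lost=18.750
Op 2: CLOSE 3-4: Q_total=7.00, C_total=7.00, V=1.00; Q3=1.00, Q4=6.00; dissipated=21.000
Op 3: CLOSE 5-3: Q_total=2.00, C_total=6.00, V=0.33; Q5=1.67, Q3=0.33; dissipated=0.267
Total dissipated: 40.017 μJ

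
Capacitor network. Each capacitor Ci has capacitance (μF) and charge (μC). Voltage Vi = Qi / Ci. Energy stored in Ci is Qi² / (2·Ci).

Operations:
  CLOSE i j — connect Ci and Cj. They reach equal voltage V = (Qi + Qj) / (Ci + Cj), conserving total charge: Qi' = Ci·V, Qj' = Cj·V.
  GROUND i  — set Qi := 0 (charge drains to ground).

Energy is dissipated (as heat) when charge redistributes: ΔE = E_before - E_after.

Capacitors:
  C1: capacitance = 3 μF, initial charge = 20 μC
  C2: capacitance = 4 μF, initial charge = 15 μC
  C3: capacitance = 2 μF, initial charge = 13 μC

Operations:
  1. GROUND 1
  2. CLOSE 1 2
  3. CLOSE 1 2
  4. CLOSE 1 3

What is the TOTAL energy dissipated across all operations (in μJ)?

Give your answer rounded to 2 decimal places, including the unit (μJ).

Answer: 90.11 μJ

Derivation:
Initial: C1(3μF, Q=20μC, V=6.67V), C2(4μF, Q=15μC, V=3.75V), C3(2μF, Q=13μC, V=6.50V)
Op 1: GROUND 1: Q1=0; energy lost=66.667
Op 2: CLOSE 1-2: Q_total=15.00, C_total=7.00, V=2.14; Q1=6.43, Q2=8.57; dissipated=12.054
Op 3: CLOSE 1-2: Q_total=15.00, C_total=7.00, V=2.14; Q1=6.43, Q2=8.57; dissipated=0.000
Op 4: CLOSE 1-3: Q_total=19.43, C_total=5.00, V=3.89; Q1=11.66, Q3=7.77; dissipated=11.391
Total dissipated: 90.111 μJ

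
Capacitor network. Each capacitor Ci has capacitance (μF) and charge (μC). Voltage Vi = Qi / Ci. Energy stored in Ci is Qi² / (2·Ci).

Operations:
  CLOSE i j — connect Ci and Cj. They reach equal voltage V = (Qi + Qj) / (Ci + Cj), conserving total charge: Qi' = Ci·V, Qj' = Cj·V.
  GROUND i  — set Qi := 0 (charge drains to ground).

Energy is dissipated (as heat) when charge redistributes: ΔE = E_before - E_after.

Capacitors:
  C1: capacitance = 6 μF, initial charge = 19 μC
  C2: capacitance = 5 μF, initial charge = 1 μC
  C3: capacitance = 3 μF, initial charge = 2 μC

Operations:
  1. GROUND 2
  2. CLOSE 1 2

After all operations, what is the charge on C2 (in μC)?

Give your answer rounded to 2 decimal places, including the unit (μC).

Answer: 8.64 μC

Derivation:
Initial: C1(6μF, Q=19μC, V=3.17V), C2(5μF, Q=1μC, V=0.20V), C3(3μF, Q=2μC, V=0.67V)
Op 1: GROUND 2: Q2=0; energy lost=0.100
Op 2: CLOSE 1-2: Q_total=19.00, C_total=11.00, V=1.73; Q1=10.36, Q2=8.64; dissipated=13.674
Final charges: Q1=10.36, Q2=8.64, Q3=2.00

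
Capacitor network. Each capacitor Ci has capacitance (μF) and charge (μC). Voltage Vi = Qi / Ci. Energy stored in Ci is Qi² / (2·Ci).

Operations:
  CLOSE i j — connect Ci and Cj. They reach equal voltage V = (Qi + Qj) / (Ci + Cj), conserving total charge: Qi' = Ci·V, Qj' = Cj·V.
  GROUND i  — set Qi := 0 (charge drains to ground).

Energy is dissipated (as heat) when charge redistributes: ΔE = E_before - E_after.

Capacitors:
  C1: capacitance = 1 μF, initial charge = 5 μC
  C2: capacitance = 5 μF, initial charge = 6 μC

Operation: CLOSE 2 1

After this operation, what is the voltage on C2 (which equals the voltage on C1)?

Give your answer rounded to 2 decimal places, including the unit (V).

Initial: C1(1μF, Q=5μC, V=5.00V), C2(5μF, Q=6μC, V=1.20V)
Op 1: CLOSE 2-1: Q_total=11.00, C_total=6.00, V=1.83; Q2=9.17, Q1=1.83; dissipated=6.017

Answer: 1.83 V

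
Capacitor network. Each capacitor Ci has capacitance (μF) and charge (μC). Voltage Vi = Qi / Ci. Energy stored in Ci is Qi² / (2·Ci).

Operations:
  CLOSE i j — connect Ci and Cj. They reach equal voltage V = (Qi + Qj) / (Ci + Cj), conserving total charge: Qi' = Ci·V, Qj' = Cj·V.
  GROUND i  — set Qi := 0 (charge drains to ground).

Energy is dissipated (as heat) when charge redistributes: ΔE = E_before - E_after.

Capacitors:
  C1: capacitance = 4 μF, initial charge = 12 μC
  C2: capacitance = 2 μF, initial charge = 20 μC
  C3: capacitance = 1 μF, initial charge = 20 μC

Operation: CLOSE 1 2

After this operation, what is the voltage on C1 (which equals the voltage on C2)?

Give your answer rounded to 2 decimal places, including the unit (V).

Answer: 5.33 V

Derivation:
Initial: C1(4μF, Q=12μC, V=3.00V), C2(2μF, Q=20μC, V=10.00V), C3(1μF, Q=20μC, V=20.00V)
Op 1: CLOSE 1-2: Q_total=32.00, C_total=6.00, V=5.33; Q1=21.33, Q2=10.67; dissipated=32.667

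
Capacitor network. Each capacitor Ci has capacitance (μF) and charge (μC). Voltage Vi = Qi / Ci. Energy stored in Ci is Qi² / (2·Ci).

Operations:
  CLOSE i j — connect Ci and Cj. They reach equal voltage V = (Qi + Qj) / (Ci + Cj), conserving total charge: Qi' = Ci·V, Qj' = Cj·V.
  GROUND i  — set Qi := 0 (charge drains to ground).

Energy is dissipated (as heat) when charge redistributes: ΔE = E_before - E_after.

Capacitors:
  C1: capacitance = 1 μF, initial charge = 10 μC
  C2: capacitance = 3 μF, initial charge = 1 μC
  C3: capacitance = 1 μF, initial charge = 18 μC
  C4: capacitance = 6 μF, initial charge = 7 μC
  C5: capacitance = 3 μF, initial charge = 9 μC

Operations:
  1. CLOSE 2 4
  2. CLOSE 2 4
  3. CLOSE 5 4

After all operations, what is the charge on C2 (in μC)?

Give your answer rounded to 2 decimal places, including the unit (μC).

Initial: C1(1μF, Q=10μC, V=10.00V), C2(3μF, Q=1μC, V=0.33V), C3(1μF, Q=18μC, V=18.00V), C4(6μF, Q=7μC, V=1.17V), C5(3μF, Q=9μC, V=3.00V)
Op 1: CLOSE 2-4: Q_total=8.00, C_total=9.00, V=0.89; Q2=2.67, Q4=5.33; dissipated=0.694
Op 2: CLOSE 2-4: Q_total=8.00, C_total=9.00, V=0.89; Q2=2.67, Q4=5.33; dissipated=0.000
Op 3: CLOSE 5-4: Q_total=14.33, C_total=9.00, V=1.59; Q5=4.78, Q4=9.56; dissipated=4.457
Final charges: Q1=10.00, Q2=2.67, Q3=18.00, Q4=9.56, Q5=4.78

Answer: 2.67 μC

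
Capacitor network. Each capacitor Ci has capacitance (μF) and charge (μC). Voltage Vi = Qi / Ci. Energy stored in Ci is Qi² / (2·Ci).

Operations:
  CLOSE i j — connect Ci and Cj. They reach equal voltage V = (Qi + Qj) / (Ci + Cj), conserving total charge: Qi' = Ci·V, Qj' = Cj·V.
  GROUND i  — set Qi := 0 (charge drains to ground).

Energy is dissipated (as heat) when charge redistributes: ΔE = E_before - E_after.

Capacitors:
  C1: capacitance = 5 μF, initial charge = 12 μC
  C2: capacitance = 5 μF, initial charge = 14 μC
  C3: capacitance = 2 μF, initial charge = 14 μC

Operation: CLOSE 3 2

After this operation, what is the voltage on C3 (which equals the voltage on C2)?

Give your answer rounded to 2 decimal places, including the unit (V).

Initial: C1(5μF, Q=12μC, V=2.40V), C2(5μF, Q=14μC, V=2.80V), C3(2μF, Q=14μC, V=7.00V)
Op 1: CLOSE 3-2: Q_total=28.00, C_total=7.00, V=4.00; Q3=8.00, Q2=20.00; dissipated=12.600

Answer: 4.00 V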